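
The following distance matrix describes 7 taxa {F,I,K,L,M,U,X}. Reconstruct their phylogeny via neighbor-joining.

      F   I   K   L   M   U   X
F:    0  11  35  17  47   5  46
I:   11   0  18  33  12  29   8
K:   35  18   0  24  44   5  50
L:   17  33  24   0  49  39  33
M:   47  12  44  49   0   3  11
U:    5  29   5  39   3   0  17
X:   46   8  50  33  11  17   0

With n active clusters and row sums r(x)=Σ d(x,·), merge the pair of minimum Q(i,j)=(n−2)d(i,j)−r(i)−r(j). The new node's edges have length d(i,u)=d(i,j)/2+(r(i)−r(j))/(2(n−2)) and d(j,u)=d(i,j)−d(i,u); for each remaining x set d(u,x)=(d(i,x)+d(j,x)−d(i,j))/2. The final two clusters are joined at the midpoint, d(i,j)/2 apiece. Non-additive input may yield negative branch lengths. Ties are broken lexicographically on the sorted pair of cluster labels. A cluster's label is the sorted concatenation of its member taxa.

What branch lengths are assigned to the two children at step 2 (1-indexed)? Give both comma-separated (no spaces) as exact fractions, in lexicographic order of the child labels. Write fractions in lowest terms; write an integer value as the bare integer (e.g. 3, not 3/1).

-27/16,99/16

iteration 1: select M,X (d=11, Q=-276); attach at lengths (28/5, 27/5); label the merged cluster MX
  updated: d(F,MX)=41, d(I,MX)=9/2, d(K,MX)=83/2, d(L,MX)=71/2, d(MX,U)=9/2
iteration 2: select I,MX (d=9/2, Q=-409/2); attach at lengths (-27/16, 99/16); label the merged cluster IMX
  updated: d(F,IMX)=95/4, d(IMX,K)=55/2, d(IMX,L)=32, d(IMX,U)=29/2
iteration 3: select F,L (d=17, Q=-567/4); attach at lengths (79/24, 329/24); label the merged cluster FL
  updated: d(FL,IMX)=155/8, d(FL,K)=21, d(FL,U)=27/2
iteration 4: select FL,IMX (d=155/8, Q=-153/2); attach at lengths (125/16, 185/16); label the merged cluster FILMX
  updated: d(FILMX,K)=233/16, d(FILMX,U)=69/16
iteration 5: select FILMX,K (d=233/16, Q=-191/8); attach at lengths (111/16, 61/8); label the merged cluster FIKLMX
  updated: d(FIKLMX,U)=-21/8
iteration 6: select FIKLMX,U (d=-21/8); attach at lengths (-21/16, -21/16); label the merged cluster FIKLMUX
final tree: ((((F:79/24,L:329/24):125/16,(I:-27/16,(M:28/5,X:27/5):99/16):185/16):111/16,K:61/8):-21/16,U:-21/16)
total length: 1021/16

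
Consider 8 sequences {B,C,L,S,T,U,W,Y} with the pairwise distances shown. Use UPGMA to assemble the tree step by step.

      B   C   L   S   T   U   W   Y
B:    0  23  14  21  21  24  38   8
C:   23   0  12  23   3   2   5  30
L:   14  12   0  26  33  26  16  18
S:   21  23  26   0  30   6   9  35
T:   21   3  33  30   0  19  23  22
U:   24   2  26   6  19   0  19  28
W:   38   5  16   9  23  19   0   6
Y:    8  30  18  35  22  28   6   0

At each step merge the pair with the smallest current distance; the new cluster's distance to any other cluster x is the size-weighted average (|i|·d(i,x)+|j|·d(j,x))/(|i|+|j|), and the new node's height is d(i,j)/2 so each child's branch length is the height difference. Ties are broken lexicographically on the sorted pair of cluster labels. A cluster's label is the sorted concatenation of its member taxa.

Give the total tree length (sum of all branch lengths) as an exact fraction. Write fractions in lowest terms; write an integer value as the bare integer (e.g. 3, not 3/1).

iteration 1: select C,U (d=2); attach at lengths (1, 1); label the merged cluster CU
  updated: d(B,CU)=47/2, d(CU,L)=19, d(CU,S)=29/2, d(CU,T)=11, d(CU,W)=12, d(CU,Y)=29
iteration 2: select W,Y (d=6); attach at lengths (3, 3); label the merged cluster WY
  updated: d(B,WY)=23, d(CU,WY)=41/2, d(L,WY)=17, d(S,WY)=22, d(T,WY)=45/2
iteration 3: select CU,T (d=11); attach at lengths (9/2, 11/2); label the merged cluster CTU
  updated: d(B,CTU)=68/3, d(CTU,L)=71/3, d(CTU,S)=59/3, d(CTU,WY)=127/6
iteration 4: select B,L (d=14); attach at lengths (7, 7); label the merged cluster BL
  updated: d(BL,CTU)=139/6, d(BL,S)=47/2, d(BL,WY)=20
iteration 5: select CTU,S (d=59/3); attach at lengths (13/3, 59/6); label the merged cluster CSTU
  updated: d(BL,CSTU)=93/4, d(CSTU,WY)=171/8
iteration 6: select BL,WY (d=20); attach at lengths (3, 7); label the merged cluster BLWY
  updated: d(BLWY,CSTU)=357/16
iteration 7: select BLWY,CSTU (d=357/16); attach at lengths (37/32, 127/96); label the merged cluster BCLSTUWY
final tree: (((B:7,L:7):3,(W:3,Y:3):7):37/32,(((C:1,U:1):9/2,T:11/2):13/3,S:59/6):127/96)
total length: 2815/48

2815/48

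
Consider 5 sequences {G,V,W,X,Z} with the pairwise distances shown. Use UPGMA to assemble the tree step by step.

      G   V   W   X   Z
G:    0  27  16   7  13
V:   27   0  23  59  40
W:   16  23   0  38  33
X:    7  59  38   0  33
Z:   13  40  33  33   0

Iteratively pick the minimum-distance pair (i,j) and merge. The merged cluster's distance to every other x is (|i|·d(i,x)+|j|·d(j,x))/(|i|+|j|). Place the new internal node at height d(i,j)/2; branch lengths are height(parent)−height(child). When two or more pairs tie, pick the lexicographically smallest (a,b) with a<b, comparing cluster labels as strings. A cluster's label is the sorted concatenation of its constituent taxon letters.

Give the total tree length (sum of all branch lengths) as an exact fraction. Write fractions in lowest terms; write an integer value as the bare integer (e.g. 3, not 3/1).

iteration 1: select G,X (d=7); attach at lengths (7/2, 7/2); label the merged cluster GX
  updated: d(GX,V)=43, d(GX,W)=27, d(GX,Z)=23
iteration 2: select GX,Z (d=23); attach at lengths (8, 23/2); label the merged cluster GXZ
  updated: d(GXZ,V)=42, d(GXZ,W)=29
iteration 3: select V,W (d=23); attach at lengths (23/2, 23/2); label the merged cluster VW
  updated: d(GXZ,VW)=71/2
iteration 4: select GXZ,VW (d=71/2); attach at lengths (25/4, 25/4); label the merged cluster GVWXZ
final tree: (((G:7/2,X:7/2):8,Z:23/2):25/4,(V:23/2,W:23/2):25/4)
total length: 62

62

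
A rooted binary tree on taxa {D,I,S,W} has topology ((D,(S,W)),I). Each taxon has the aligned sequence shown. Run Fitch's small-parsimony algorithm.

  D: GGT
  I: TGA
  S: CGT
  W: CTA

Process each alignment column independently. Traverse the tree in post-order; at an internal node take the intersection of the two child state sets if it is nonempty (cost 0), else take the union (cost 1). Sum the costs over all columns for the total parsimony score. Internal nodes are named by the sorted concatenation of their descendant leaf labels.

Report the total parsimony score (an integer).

5

SW@0: {C} ∩ {C} = {C} (intersection, +0)
DSW@0: {G} ∪ {C} = {C,G} (union, +1)
DISW@0: {C,G} ∪ {T} = {C,G,T} (union, +1)
SW@1: {G} ∪ {T} = {G,T} (union, +1)
DSW@1: {G} ∩ {G,T} = {G} (intersection, +0)
DISW@1: {G} ∩ {G} = {G} (intersection, +0)
SW@2: {T} ∪ {A} = {A,T} (union, +1)
DSW@2: {T} ∩ {A,T} = {T} (intersection, +0)
DISW@2: {T} ∪ {A} = {A,T} (union, +1)
per-site changes: [2, 1, 2]; total = 5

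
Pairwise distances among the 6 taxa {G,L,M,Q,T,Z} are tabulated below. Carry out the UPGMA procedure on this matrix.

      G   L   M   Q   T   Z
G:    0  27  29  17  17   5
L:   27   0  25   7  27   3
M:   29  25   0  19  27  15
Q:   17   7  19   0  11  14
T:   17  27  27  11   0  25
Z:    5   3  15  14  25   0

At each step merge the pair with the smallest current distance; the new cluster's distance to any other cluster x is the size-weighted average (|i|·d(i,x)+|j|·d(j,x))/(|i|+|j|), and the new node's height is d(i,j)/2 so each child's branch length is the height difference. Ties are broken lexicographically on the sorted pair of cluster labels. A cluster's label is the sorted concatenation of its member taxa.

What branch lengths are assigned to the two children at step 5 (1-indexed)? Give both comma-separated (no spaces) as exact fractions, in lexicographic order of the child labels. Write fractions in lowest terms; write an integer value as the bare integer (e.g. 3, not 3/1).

iteration 1: select L,Z (d=3); attach at lengths (3/2, 3/2); label the merged cluster LZ
  updated: d(G,LZ)=16, d(LZ,M)=20, d(LZ,Q)=21/2, d(LZ,T)=26
iteration 2: select LZ,Q (d=21/2); attach at lengths (15/4, 21/4); label the merged cluster LQZ
  updated: d(G,LQZ)=49/3, d(LQZ,M)=59/3, d(LQZ,T)=21
iteration 3: select G,LQZ (d=49/3); attach at lengths (49/6, 35/12); label the merged cluster GLQZ
  updated: d(GLQZ,M)=22, d(GLQZ,T)=20
iteration 4: select GLQZ,T (d=20); attach at lengths (11/6, 10); label the merged cluster GLQTZ
  updated: d(GLQTZ,M)=23
iteration 5: select GLQTZ,M (d=23); attach at lengths (3/2, 23/2); label the merged cluster GLMQTZ
final tree: (((G:49/6,((L:3/2,Z:3/2):15/4,Q:21/4):35/12):11/6,T:10):3/2,M:23/2)
total length: 575/12

3/2,23/2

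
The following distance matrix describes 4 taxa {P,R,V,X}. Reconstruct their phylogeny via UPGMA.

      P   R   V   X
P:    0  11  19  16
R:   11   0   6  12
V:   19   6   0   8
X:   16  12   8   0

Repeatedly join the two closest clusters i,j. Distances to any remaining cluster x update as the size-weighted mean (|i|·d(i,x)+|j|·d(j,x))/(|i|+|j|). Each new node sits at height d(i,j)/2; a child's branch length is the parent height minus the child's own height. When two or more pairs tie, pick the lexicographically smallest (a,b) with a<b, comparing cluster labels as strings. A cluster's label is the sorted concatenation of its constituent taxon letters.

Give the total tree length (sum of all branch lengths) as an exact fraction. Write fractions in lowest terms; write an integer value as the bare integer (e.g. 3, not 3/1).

step 1: merge (R,V) at d=6; branch lengths R→3, V→3; new cluster RV
  updated: d(P,RV)=15, d(RV,X)=10
step 2: merge (RV,X) at d=10; branch lengths RV→2, X→5; new cluster RVX
  updated: d(P,RVX)=46/3
step 3: merge (P,RVX) at d=46/3; branch lengths P→23/3, RVX→8/3; new cluster PRVX
final tree: (P:23/3,((R:3,V:3):2,X:5):8/3)
total length: 70/3

70/3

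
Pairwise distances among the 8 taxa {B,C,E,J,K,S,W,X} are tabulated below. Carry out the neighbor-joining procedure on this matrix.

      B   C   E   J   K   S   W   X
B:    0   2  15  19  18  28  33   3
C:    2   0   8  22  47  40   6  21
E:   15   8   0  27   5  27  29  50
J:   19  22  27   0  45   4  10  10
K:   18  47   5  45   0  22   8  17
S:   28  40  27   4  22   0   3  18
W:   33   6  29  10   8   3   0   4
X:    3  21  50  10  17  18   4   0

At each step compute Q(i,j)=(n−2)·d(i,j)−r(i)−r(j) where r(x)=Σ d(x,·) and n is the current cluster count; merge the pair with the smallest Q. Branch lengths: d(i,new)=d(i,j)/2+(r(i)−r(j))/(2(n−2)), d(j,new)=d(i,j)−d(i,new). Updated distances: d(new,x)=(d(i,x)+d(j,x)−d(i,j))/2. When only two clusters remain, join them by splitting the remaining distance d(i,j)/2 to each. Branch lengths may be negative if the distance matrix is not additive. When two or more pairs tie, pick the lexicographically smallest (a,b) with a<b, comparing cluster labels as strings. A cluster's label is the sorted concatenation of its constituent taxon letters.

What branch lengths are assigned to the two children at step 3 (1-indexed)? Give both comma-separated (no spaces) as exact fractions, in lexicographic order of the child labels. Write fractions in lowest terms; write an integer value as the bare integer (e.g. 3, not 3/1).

107/16,189/16

iteration 1: select E,K (d=5, Q=-293); attach at lengths (29/12, 31/12); label the merged cluster EK
  updated: d(B,EK)=14, d(C,EK)=25, d(EK,J)=67/2, d(EK,S)=22, d(EK,W)=16, d(EK,X)=31
iteration 2: select B,C (d=2, Q=-205); attach at lengths (-7/10, 27/10); label the merged cluster BC
  updated: d(BC,EK)=37/2, d(BC,J)=39/2, d(BC,S)=33, d(BC,W)=37/2, d(BC,X)=11
iteration 3: select BC,EK (d=37/2, Q=-295/2); attach at lengths (107/16, 189/16); label the merged cluster BCEK
  updated: d(BCEK,J)=69/4, d(BCEK,S)=73/4, d(BCEK,W)=8, d(BCEK,X)=47/4
iteration 4: select J,S (d=4, Q=-145/2); attach at lengths (5/3, 7/3); label the merged cluster JS
  updated: d(BCEK,JS)=63/4, d(JS,W)=9/2, d(JS,X)=12
iteration 5: select BCEK,X (d=47/4, Q=-159/4); attach at lengths (125/16, 63/16); label the merged cluster BCEKX
  updated: d(BCEKX,JS)=8, d(BCEKX,W)=1/8
iteration 6: select BCEKX,JS (d=8, Q=-101/8); attach at lengths (29/16, 99/16); label the merged cluster BCEJKSX
  updated: d(BCEJKSX,W)=-27/16
iteration 7: select BCEJKSX,W (d=-27/16); attach at lengths (-27/32, -27/32); label the merged cluster BCEJKSWX
final tree: (((((B:-7/10,C:27/10):107/16,(E:29/12,K:31/12):189/16):125/16,X:63/16):29/16,(J:5/3,S:7/3):99/16):-27/32,W:-27/32)
total length: 761/16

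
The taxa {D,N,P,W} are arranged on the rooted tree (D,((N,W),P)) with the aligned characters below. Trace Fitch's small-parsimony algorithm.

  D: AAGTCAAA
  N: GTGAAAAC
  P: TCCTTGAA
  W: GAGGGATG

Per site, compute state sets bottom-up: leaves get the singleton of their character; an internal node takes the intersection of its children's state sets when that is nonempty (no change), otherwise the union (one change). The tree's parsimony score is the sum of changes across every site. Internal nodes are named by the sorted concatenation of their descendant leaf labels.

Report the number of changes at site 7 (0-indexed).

2

NW@0: {G} ∩ {G} = {G} (intersection, +0)
NPW@0: {G} ∪ {T} = {G,T} (union, +1)
DNPW@0: {A} ∪ {G,T} = {A,G,T} (union, +1)
NW@1: {T} ∪ {A} = {A,T} (union, +1)
NPW@1: {A,T} ∪ {C} = {A,C,T} (union, +1)
DNPW@1: {A} ∩ {A,C,T} = {A} (intersection, +0)
NW@2: {G} ∩ {G} = {G} (intersection, +0)
NPW@2: {G} ∪ {C} = {C,G} (union, +1)
DNPW@2: {G} ∩ {C,G} = {G} (intersection, +0)
NW@3: {A} ∪ {G} = {A,G} (union, +1)
NPW@3: {A,G} ∪ {T} = {A,G,T} (union, +1)
DNPW@3: {T} ∩ {A,G,T} = {T} (intersection, +0)
NW@4: {A} ∪ {G} = {A,G} (union, +1)
NPW@4: {A,G} ∪ {T} = {A,G,T} (union, +1)
DNPW@4: {C} ∪ {A,G,T} = {A,C,G,T} (union, +1)
NW@5: {A} ∩ {A} = {A} (intersection, +0)
NPW@5: {A} ∪ {G} = {A,G} (union, +1)
DNPW@5: {A} ∩ {A,G} = {A} (intersection, +0)
NW@6: {A} ∪ {T} = {A,T} (union, +1)
NPW@6: {A,T} ∩ {A} = {A} (intersection, +0)
DNPW@6: {A} ∩ {A} = {A} (intersection, +0)
NW@7: {C} ∪ {G} = {C,G} (union, +1)
NPW@7: {C,G} ∪ {A} = {A,C,G} (union, +1)
DNPW@7: {A} ∩ {A,C,G} = {A} (intersection, +0)
per-site changes: [2, 2, 1, 2, 3, 1, 1, 2]; total = 14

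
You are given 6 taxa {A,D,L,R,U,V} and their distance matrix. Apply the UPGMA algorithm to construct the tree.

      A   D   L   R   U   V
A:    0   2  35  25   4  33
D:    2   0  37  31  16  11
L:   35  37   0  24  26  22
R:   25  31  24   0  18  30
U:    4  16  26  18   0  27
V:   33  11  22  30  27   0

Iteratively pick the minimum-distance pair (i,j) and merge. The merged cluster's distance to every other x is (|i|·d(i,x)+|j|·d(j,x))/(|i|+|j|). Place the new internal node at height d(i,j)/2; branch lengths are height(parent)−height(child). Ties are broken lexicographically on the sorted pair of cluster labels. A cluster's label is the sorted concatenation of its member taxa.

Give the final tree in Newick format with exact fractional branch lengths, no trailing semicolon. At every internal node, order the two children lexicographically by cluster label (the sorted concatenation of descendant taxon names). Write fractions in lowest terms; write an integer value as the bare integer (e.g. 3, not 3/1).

((((A:1,D:1):4,U:5):22/3,R:37/3):77/48,(L:11,V:11):47/16)

1. join A+D (d=2) ⇒ AD; edges |A|=1, |D|=1
  updated: d(AD,L)=36, d(AD,R)=28, d(AD,U)=10, d(AD,V)=22
2. join AD+U (d=10) ⇒ ADU; edges |AD|=4, |U|=5
  updated: d(ADU,L)=98/3, d(ADU,R)=74/3, d(ADU,V)=71/3
3. join L+V (d=22) ⇒ LV; edges |L|=11, |V|=11
  updated: d(ADU,LV)=169/6, d(LV,R)=27
4. join ADU+R (d=74/3) ⇒ ADRU; edges |ADU|=22/3, |R|=37/3
  updated: d(ADRU,LV)=223/8
5. join ADRU+LV (d=223/8) ⇒ ADLRUV; edges |ADRU|=77/48, |LV|=47/16
final tree: ((((A:1,D:1):4,U:5):22/3,R:37/3):77/48,(L:11,V:11):47/16)
total length: 1373/24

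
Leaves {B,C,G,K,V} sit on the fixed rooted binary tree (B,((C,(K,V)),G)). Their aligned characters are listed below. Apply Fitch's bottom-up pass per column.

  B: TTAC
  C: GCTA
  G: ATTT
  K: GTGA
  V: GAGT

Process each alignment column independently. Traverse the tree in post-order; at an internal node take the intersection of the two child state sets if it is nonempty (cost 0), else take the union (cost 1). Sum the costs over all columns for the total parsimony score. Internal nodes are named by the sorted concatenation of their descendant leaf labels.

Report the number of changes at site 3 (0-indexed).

KV@0: {G} ∩ {G} = {G} (intersection, +0)
CKV@0: {G} ∩ {G} = {G} (intersection, +0)
CGKV@0: {G} ∪ {A} = {A,G} (union, +1)
BCGKV@0: {T} ∪ {A,G} = {A,G,T} (union, +1)
KV@1: {T} ∪ {A} = {A,T} (union, +1)
CKV@1: {C} ∪ {A,T} = {A,C,T} (union, +1)
CGKV@1: {A,C,T} ∩ {T} = {T} (intersection, +0)
BCGKV@1: {T} ∩ {T} = {T} (intersection, +0)
KV@2: {G} ∩ {G} = {G} (intersection, +0)
CKV@2: {T} ∪ {G} = {G,T} (union, +1)
CGKV@2: {G,T} ∩ {T} = {T} (intersection, +0)
BCGKV@2: {A} ∪ {T} = {A,T} (union, +1)
KV@3: {A} ∪ {T} = {A,T} (union, +1)
CKV@3: {A} ∩ {A,T} = {A} (intersection, +0)
CGKV@3: {A} ∪ {T} = {A,T} (union, +1)
BCGKV@3: {C} ∪ {A,T} = {A,C,T} (union, +1)
per-site changes: [2, 2, 2, 3]; total = 9

3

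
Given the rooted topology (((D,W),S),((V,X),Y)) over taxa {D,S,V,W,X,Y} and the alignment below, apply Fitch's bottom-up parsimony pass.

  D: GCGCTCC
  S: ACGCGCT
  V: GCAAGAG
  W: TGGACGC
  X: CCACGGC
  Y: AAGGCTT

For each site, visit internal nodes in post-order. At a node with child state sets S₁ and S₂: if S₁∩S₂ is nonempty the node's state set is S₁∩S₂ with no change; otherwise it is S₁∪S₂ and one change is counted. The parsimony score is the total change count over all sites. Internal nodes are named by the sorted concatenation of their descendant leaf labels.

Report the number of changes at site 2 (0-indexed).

1

site 0, node DW: D={G} ∪ W={T} → {G,T} (+1)
site 0, node DSW: DW={G,T} ∪ S={A} → {A,G,T} (+1)
site 0, node VX: V={G} ∪ X={C} → {C,G} (+1)
site 0, node VXY: VX={C,G} ∪ Y={A} → {A,C,G} (+1)
site 0, node DSVWXY: DSW={A,G,T} ∩ VXY={A,C,G} → {A,G} (+0)
site 1, node DW: D={C} ∪ W={G} → {C,G} (+1)
site 1, node DSW: DW={C,G} ∩ S={C} → {C} (+0)
site 1, node VX: V={C} ∩ X={C} → {C} (+0)
site 1, node VXY: VX={C} ∪ Y={A} → {A,C} (+1)
site 1, node DSVWXY: DSW={C} ∩ VXY={A,C} → {C} (+0)
site 2, node DW: D={G} ∩ W={G} → {G} (+0)
site 2, node DSW: DW={G} ∩ S={G} → {G} (+0)
site 2, node VX: V={A} ∩ X={A} → {A} (+0)
site 2, node VXY: VX={A} ∪ Y={G} → {A,G} (+1)
site 2, node DSVWXY: DSW={G} ∩ VXY={A,G} → {G} (+0)
site 3, node DW: D={C} ∪ W={A} → {A,C} (+1)
site 3, node DSW: DW={A,C} ∩ S={C} → {C} (+0)
site 3, node VX: V={A} ∪ X={C} → {A,C} (+1)
site 3, node VXY: VX={A,C} ∪ Y={G} → {A,C,G} (+1)
site 3, node DSVWXY: DSW={C} ∩ VXY={A,C,G} → {C} (+0)
site 4, node DW: D={T} ∪ W={C} → {C,T} (+1)
site 4, node DSW: DW={C,T} ∪ S={G} → {C,G,T} (+1)
site 4, node VX: V={G} ∩ X={G} → {G} (+0)
site 4, node VXY: VX={G} ∪ Y={C} → {C,G} (+1)
site 4, node DSVWXY: DSW={C,G,T} ∩ VXY={C,G} → {C,G} (+0)
site 5, node DW: D={C} ∪ W={G} → {C,G} (+1)
site 5, node DSW: DW={C,G} ∩ S={C} → {C} (+0)
site 5, node VX: V={A} ∪ X={G} → {A,G} (+1)
site 5, node VXY: VX={A,G} ∪ Y={T} → {A,G,T} (+1)
site 5, node DSVWXY: DSW={C} ∪ VXY={A,G,T} → {A,C,G,T} (+1)
site 6, node DW: D={C} ∩ W={C} → {C} (+0)
site 6, node DSW: DW={C} ∪ S={T} → {C,T} (+1)
site 6, node VX: V={G} ∪ X={C} → {C,G} (+1)
site 6, node VXY: VX={C,G} ∪ Y={T} → {C,G,T} (+1)
site 6, node DSVWXY: DSW={C,T} ∩ VXY={C,G,T} → {C,T} (+0)
per-site changes: [4, 2, 1, 3, 3, 4, 3]; total = 20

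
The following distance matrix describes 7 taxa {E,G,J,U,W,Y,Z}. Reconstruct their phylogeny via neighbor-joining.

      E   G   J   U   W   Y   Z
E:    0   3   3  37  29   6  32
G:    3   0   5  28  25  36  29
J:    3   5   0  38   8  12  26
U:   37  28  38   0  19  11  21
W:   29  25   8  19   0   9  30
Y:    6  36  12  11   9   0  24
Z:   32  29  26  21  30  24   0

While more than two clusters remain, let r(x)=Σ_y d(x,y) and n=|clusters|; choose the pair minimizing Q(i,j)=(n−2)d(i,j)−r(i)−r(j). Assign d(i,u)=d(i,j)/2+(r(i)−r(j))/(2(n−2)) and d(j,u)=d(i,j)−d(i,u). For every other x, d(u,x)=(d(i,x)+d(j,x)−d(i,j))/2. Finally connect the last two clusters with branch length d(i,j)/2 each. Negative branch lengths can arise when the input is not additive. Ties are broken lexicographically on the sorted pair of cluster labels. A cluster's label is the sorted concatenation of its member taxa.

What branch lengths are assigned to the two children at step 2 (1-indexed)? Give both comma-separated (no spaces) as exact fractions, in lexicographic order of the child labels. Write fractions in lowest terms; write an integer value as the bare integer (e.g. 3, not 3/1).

31/8,-11/8

iteration 1: select E,G (d=3, Q=-221); attach at lengths (-1/10, 31/10); label the merged cluster EG
  updated: d(EG,J)=5/2, d(EG,U)=31, d(EG,W)=51/2, d(EG,Y)=39/2, d(EG,Z)=29
iteration 2: select EG,J (d=5/2, Q=-184); attach at lengths (31/8, -11/8); label the merged cluster EGJ
  updated: d(EGJ,U)=133/4, d(EGJ,W)=31/2, d(EGJ,Y)=29/2, d(EGJ,Z)=105/4
iteration 3: select U,Z (d=21, Q=-245/2); attach at lengths (23/3, 40/3); label the merged cluster UZ
  updated: d(EGJ,UZ)=77/4, d(UZ,W)=14, d(UZ,Y)=7
iteration 4: select EGJ,W (d=31/2, Q=-227/4); attach at lengths (167/16, 81/16); label the merged cluster EGJW
  updated: d(EGJW,UZ)=71/8, d(EGJW,Y)=4
iteration 5: select EGJW,UZ (d=71/8, Q=-159/8); attach at lengths (47/16, 95/16); label the merged cluster EGJUWZ
  updated: d(EGJUWZ,Y)=17/16
iteration 6: select EGJUWZ,Y (d=17/16); attach at lengths (17/32, 17/32); label the merged cluster EGJUWYZ
final tree: (((((E:-1/10,G:31/10):31/8,J:-11/8):167/16,W:81/16):47/16,(U:23/3,Z:40/3):95/16):17/32,Y:17/32)
total length: 831/16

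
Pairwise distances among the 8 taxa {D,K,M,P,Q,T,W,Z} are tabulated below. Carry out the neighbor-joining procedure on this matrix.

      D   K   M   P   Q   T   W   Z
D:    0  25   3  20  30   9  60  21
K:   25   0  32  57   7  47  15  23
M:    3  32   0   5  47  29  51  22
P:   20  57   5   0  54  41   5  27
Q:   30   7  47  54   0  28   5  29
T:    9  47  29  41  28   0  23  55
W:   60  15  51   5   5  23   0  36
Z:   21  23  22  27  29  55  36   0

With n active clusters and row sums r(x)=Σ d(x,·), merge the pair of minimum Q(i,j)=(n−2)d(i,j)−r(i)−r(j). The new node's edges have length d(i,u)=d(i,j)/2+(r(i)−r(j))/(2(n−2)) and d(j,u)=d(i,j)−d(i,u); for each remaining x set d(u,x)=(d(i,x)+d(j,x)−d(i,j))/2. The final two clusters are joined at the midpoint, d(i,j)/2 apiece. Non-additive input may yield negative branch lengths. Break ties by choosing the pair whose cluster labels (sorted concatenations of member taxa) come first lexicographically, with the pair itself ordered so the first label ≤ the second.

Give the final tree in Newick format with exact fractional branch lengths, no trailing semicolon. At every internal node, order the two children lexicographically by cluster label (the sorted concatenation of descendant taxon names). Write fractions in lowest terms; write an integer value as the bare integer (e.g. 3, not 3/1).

step 1: merge (P,W) at d=5, Q=-374; branch lengths P→11/3, W→4/3; new cluster PW
  updated: d(D,PW)=75/2, d(K,PW)=67/2, d(M,PW)=51/2, d(PW,Q)=27, d(PW,T)=59/2, d(PW,Z)=29
step 2: merge (K,Q) at d=7, Q=-601/2; branch lengths K→69/20, Q→71/20; new cluster KQ
  updated: d(D,KQ)=24, d(KQ,M)=36, d(KQ,PW)=107/4, d(KQ,T)=34, d(KQ,Z)=45/2
step 3: merge (D,T) at d=9, Q=-215; branch lengths D→-13/4, T→49/4; new cluster DT
  updated: d(DT,KQ)=49/2, d(DT,M)=23/2, d(DT,PW)=29, d(DT,Z)=67/2
step 4: merge (DT,M) at d=23/2, Q=-159; branch lengths DT→19/3, M→31/6; new cluster DMT
  updated: d(DMT,KQ)=49/2, d(DMT,PW)=43/2, d(DMT,Z)=22
step 5: merge (DMT,PW) at d=43/2, Q=-409/4; branch lengths DMT→135/16, PW→209/16; new cluster DMPTW
  updated: d(DMPTW,KQ)=119/8, d(DMPTW,Z)=59/4
step 6: merge (DMPTW,KQ) at d=119/8, Q=-417/8; branch lengths DMPTW→57/16, KQ→181/16; new cluster DKMPQTW
  updated: d(DKMPQTW,Z)=179/16
step 7: merge (DKMPQTW,Z) at d=179/16; branch lengths DKMPQTW→179/32, Z→179/32; new cluster DKMPQTWZ
final tree: (((((D:-13/4,T:49/4):19/3,M:31/6):135/16,(P:11/3,W:4/3):209/16):57/16,(K:69/20,Q:71/20):181/16):179/32,Z:179/32)
total length: 1281/16

(((((D:-13/4,T:49/4):19/3,M:31/6):135/16,(P:11/3,W:4/3):209/16):57/16,(K:69/20,Q:71/20):181/16):179/32,Z:179/32)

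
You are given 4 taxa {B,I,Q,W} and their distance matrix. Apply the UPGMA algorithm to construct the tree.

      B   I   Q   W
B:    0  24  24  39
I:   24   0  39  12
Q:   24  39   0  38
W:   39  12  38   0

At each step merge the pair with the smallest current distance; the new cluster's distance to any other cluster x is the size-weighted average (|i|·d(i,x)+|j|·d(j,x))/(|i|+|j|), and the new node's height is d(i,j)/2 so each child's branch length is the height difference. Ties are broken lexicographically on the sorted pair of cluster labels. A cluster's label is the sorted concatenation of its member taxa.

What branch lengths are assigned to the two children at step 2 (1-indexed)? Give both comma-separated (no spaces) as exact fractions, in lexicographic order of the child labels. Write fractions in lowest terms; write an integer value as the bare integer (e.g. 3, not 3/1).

iteration 1: select I,W (d=12); attach at lengths (6, 6); label the merged cluster IW
  updated: d(B,IW)=63/2, d(IW,Q)=77/2
iteration 2: select B,Q (d=24); attach at lengths (12, 12); label the merged cluster BQ
  updated: d(BQ,IW)=35
iteration 3: select BQ,IW (d=35); attach at lengths (11/2, 23/2); label the merged cluster BIQW
final tree: ((B:12,Q:12):11/2,(I:6,W:6):23/2)
total length: 53

12,12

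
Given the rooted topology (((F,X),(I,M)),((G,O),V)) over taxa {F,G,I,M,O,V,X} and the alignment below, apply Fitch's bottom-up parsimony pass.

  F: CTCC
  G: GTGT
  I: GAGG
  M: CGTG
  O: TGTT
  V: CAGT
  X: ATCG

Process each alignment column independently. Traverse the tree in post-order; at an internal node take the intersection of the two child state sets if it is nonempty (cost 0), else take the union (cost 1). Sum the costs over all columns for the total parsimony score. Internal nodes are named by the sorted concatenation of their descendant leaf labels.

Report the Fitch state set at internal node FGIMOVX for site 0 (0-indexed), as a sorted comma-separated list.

C

site 0, node FX: F={C} ∪ X={A} → {A,C} (+1)
site 0, node IM: I={G} ∪ M={C} → {C,G} (+1)
site 0, node FIMX: FX={A,C} ∩ IM={C,G} → {C} (+0)
site 0, node GO: G={G} ∪ O={T} → {G,T} (+1)
site 0, node GOV: GO={G,T} ∪ V={C} → {C,G,T} (+1)
site 0, node FGIMOVX: FIMX={C} ∩ GOV={C,G,T} → {C} (+0)
site 1, node FX: F={T} ∩ X={T} → {T} (+0)
site 1, node IM: I={A} ∪ M={G} → {A,G} (+1)
site 1, node FIMX: FX={T} ∪ IM={A,G} → {A,G,T} (+1)
site 1, node GO: G={T} ∪ O={G} → {G,T} (+1)
site 1, node GOV: GO={G,T} ∪ V={A} → {A,G,T} (+1)
site 1, node FGIMOVX: FIMX={A,G,T} ∩ GOV={A,G,T} → {A,G,T} (+0)
site 2, node FX: F={C} ∩ X={C} → {C} (+0)
site 2, node IM: I={G} ∪ M={T} → {G,T} (+1)
site 2, node FIMX: FX={C} ∪ IM={G,T} → {C,G,T} (+1)
site 2, node GO: G={G} ∪ O={T} → {G,T} (+1)
site 2, node GOV: GO={G,T} ∩ V={G} → {G} (+0)
site 2, node FGIMOVX: FIMX={C,G,T} ∩ GOV={G} → {G} (+0)
site 3, node FX: F={C} ∪ X={G} → {C,G} (+1)
site 3, node IM: I={G} ∩ M={G} → {G} (+0)
site 3, node FIMX: FX={C,G} ∩ IM={G} → {G} (+0)
site 3, node GO: G={T} ∩ O={T} → {T} (+0)
site 3, node GOV: GO={T} ∩ V={T} → {T} (+0)
site 3, node FGIMOVX: FIMX={G} ∪ GOV={T} → {G,T} (+1)
per-site changes: [4, 4, 3, 2]; total = 13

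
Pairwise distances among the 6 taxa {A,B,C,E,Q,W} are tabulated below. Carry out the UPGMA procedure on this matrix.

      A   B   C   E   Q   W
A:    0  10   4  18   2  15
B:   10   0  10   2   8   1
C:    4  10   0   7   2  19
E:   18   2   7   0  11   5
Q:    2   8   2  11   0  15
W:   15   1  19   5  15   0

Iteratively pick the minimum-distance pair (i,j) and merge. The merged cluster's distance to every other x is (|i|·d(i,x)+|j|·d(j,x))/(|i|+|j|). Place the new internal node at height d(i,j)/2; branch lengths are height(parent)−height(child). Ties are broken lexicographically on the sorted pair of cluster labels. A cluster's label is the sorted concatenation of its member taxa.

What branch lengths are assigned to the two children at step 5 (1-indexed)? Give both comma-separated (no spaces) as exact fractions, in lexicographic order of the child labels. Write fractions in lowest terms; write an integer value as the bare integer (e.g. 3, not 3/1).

43/9,163/36

iteration 1: select B,W (d=1); attach at lengths (1/2, 1/2); label the merged cluster BW
  updated: d(A,BW)=25/2, d(BW,C)=29/2, d(BW,E)=7/2, d(BW,Q)=23/2
iteration 2: select A,Q (d=2); attach at lengths (1, 1); label the merged cluster AQ
  updated: d(AQ,BW)=12, d(AQ,C)=3, d(AQ,E)=29/2
iteration 3: select AQ,C (d=3); attach at lengths (1/2, 3/2); label the merged cluster ACQ
  updated: d(ACQ,BW)=77/6, d(ACQ,E)=12
iteration 4: select BW,E (d=7/2); attach at lengths (5/4, 7/4); label the merged cluster BEW
  updated: d(ACQ,BEW)=113/9
iteration 5: select ACQ,BEW (d=113/9); attach at lengths (43/9, 163/36); label the merged cluster ABCEQW
final tree: (((A:1,Q:1):1/2,C:3/2):43/9,((B:1/2,W:1/2):5/4,E:7/4):163/36)
total length: 623/36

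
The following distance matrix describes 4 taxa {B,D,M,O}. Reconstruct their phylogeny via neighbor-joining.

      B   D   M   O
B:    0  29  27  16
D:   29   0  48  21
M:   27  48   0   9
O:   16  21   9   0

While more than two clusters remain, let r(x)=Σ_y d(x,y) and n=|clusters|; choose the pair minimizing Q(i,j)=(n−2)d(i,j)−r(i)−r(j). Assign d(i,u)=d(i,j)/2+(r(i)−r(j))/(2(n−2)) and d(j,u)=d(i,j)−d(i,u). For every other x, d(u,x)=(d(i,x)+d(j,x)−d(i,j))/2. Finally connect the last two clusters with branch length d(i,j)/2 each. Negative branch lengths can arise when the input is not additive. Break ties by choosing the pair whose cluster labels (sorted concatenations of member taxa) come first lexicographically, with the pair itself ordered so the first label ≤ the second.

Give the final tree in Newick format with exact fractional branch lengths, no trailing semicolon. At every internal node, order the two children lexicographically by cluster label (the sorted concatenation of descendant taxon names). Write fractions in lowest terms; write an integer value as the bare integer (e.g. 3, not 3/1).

iteration 1: select B,D (d=29, Q=-112); attach at lengths (8, 21); label the merged cluster BD
  updated: d(BD,M)=23, d(BD,O)=4
iteration 2: select BD,M (d=23, Q=-36); attach at lengths (9, 14); label the merged cluster BDM
  updated: d(BDM,O)=-5
iteration 3: select BDM,O (d=-5); attach at lengths (-5/2, -5/2); label the merged cluster BDMO
final tree: (((B:8,D:21):9,M:14):-5/2,O:-5/2)
total length: 47

(((B:8,D:21):9,M:14):-5/2,O:-5/2)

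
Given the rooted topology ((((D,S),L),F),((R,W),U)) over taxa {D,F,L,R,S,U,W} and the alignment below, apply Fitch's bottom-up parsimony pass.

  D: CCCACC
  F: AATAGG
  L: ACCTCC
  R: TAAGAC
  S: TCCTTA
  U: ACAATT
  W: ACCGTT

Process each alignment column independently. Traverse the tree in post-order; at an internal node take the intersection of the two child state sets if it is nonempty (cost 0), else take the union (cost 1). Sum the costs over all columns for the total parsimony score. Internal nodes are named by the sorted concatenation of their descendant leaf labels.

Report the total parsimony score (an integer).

19

site 0, node DS: D={C} ∪ S={T} → {C,T} (+1)
site 0, node DLS: DS={C,T} ∪ L={A} → {A,C,T} (+1)
site 0, node DFLS: DLS={A,C,T} ∩ F={A} → {A} (+0)
site 0, node RW: R={T} ∪ W={A} → {A,T} (+1)
site 0, node RUW: RW={A,T} ∩ U={A} → {A} (+0)
site 0, node DFLRSUW: DFLS={A} ∩ RUW={A} → {A} (+0)
site 1, node DS: D={C} ∩ S={C} → {C} (+0)
site 1, node DLS: DS={C} ∩ L={C} → {C} (+0)
site 1, node DFLS: DLS={C} ∪ F={A} → {A,C} (+1)
site 1, node RW: R={A} ∪ W={C} → {A,C} (+1)
site 1, node RUW: RW={A,C} ∩ U={C} → {C} (+0)
site 1, node DFLRSUW: DFLS={A,C} ∩ RUW={C} → {C} (+0)
site 2, node DS: D={C} ∩ S={C} → {C} (+0)
site 2, node DLS: DS={C} ∩ L={C} → {C} (+0)
site 2, node DFLS: DLS={C} ∪ F={T} → {C,T} (+1)
site 2, node RW: R={A} ∪ W={C} → {A,C} (+1)
site 2, node RUW: RW={A,C} ∩ U={A} → {A} (+0)
site 2, node DFLRSUW: DFLS={C,T} ∪ RUW={A} → {A,C,T} (+1)
site 3, node DS: D={A} ∪ S={T} → {A,T} (+1)
site 3, node DLS: DS={A,T} ∩ L={T} → {T} (+0)
site 3, node DFLS: DLS={T} ∪ F={A} → {A,T} (+1)
site 3, node RW: R={G} ∩ W={G} → {G} (+0)
site 3, node RUW: RW={G} ∪ U={A} → {A,G} (+1)
site 3, node DFLRSUW: DFLS={A,T} ∩ RUW={A,G} → {A} (+0)
site 4, node DS: D={C} ∪ S={T} → {C,T} (+1)
site 4, node DLS: DS={C,T} ∩ L={C} → {C} (+0)
site 4, node DFLS: DLS={C} ∪ F={G} → {C,G} (+1)
site 4, node RW: R={A} ∪ W={T} → {A,T} (+1)
site 4, node RUW: RW={A,T} ∩ U={T} → {T} (+0)
site 4, node DFLRSUW: DFLS={C,G} ∪ RUW={T} → {C,G,T} (+1)
site 5, node DS: D={C} ∪ S={A} → {A,C} (+1)
site 5, node DLS: DS={A,C} ∩ L={C} → {C} (+0)
site 5, node DFLS: DLS={C} ∪ F={G} → {C,G} (+1)
site 5, node RW: R={C} ∪ W={T} → {C,T} (+1)
site 5, node RUW: RW={C,T} ∩ U={T} → {T} (+0)
site 5, node DFLRSUW: DFLS={C,G} ∪ RUW={T} → {C,G,T} (+1)
per-site changes: [3, 2, 3, 3, 4, 4]; total = 19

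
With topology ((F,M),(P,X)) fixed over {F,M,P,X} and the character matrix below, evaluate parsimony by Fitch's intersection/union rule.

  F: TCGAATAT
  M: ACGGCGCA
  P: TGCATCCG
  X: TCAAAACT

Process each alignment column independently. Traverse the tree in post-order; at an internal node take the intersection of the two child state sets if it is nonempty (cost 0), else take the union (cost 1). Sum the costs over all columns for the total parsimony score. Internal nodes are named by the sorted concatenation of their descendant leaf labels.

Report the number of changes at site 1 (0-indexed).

1

site 0, node FM: F={T} ∪ M={A} → {A,T} (+1)
site 0, node PX: P={T} ∩ X={T} → {T} (+0)
site 0, node FMPX: FM={A,T} ∩ PX={T} → {T} (+0)
site 1, node FM: F={C} ∩ M={C} → {C} (+0)
site 1, node PX: P={G} ∪ X={C} → {C,G} (+1)
site 1, node FMPX: FM={C} ∩ PX={C,G} → {C} (+0)
site 2, node FM: F={G} ∩ M={G} → {G} (+0)
site 2, node PX: P={C} ∪ X={A} → {A,C} (+1)
site 2, node FMPX: FM={G} ∪ PX={A,C} → {A,C,G} (+1)
site 3, node FM: F={A} ∪ M={G} → {A,G} (+1)
site 3, node PX: P={A} ∩ X={A} → {A} (+0)
site 3, node FMPX: FM={A,G} ∩ PX={A} → {A} (+0)
site 4, node FM: F={A} ∪ M={C} → {A,C} (+1)
site 4, node PX: P={T} ∪ X={A} → {A,T} (+1)
site 4, node FMPX: FM={A,C} ∩ PX={A,T} → {A} (+0)
site 5, node FM: F={T} ∪ M={G} → {G,T} (+1)
site 5, node PX: P={C} ∪ X={A} → {A,C} (+1)
site 5, node FMPX: FM={G,T} ∪ PX={A,C} → {A,C,G,T} (+1)
site 6, node FM: F={A} ∪ M={C} → {A,C} (+1)
site 6, node PX: P={C} ∩ X={C} → {C} (+0)
site 6, node FMPX: FM={A,C} ∩ PX={C} → {C} (+0)
site 7, node FM: F={T} ∪ M={A} → {A,T} (+1)
site 7, node PX: P={G} ∪ X={T} → {G,T} (+1)
site 7, node FMPX: FM={A,T} ∩ PX={G,T} → {T} (+0)
per-site changes: [1, 1, 2, 1, 2, 3, 1, 2]; total = 13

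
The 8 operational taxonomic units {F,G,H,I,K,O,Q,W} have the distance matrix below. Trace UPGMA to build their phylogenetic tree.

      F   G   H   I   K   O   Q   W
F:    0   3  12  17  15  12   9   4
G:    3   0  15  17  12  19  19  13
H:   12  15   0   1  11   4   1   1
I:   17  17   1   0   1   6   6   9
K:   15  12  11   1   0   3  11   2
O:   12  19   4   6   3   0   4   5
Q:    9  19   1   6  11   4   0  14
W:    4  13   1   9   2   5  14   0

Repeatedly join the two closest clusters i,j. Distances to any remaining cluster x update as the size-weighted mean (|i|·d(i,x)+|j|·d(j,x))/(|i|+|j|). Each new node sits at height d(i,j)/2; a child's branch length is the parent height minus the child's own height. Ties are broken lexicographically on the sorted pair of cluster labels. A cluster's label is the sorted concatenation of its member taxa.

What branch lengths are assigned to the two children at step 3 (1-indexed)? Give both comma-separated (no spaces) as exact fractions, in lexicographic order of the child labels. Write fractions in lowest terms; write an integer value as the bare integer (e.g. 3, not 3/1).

iteration 1: select H,I (d=1); attach at lengths (1/2, 1/2); label the merged cluster HI
  updated: d(F,HI)=29/2, d(G,HI)=16, d(HI,K)=6, d(HI,O)=5, d(HI,Q)=7/2, d(HI,W)=5
iteration 2: select K,W (d=2); attach at lengths (1, 1); label the merged cluster KW
  updated: d(F,KW)=19/2, d(G,KW)=25/2, d(HI,KW)=11/2, d(KW,O)=4, d(KW,Q)=25/2
iteration 3: select F,G (d=3); attach at lengths (3/2, 3/2); label the merged cluster FG
  updated: d(FG,HI)=61/4, d(FG,KW)=11, d(FG,O)=31/2, d(FG,Q)=14
iteration 4: select HI,Q (d=7/2); attach at lengths (5/4, 7/4); label the merged cluster HIQ
  updated: d(FG,HIQ)=89/6, d(HIQ,KW)=47/6, d(HIQ,O)=14/3
iteration 5: select KW,O (d=4); attach at lengths (1, 2); label the merged cluster KOW
  updated: d(FG,KOW)=25/2, d(HIQ,KOW)=61/9
iteration 6: select HIQ,KOW (d=61/9); attach at lengths (59/36, 25/18); label the merged cluster HIKOQW
  updated: d(FG,HIKOQW)=41/3
iteration 7: select FG,HIKOQW (d=41/3); attach at lengths (16/3, 31/9); label the merged cluster FGHIKOQW
final tree: ((F:3/2,G:3/2):16/3,(((H:1/2,I:1/2):5/4,Q:7/4):59/36,((K:1,W:1):1,O:2):25/18):31/9)
total length: 857/36

3/2,3/2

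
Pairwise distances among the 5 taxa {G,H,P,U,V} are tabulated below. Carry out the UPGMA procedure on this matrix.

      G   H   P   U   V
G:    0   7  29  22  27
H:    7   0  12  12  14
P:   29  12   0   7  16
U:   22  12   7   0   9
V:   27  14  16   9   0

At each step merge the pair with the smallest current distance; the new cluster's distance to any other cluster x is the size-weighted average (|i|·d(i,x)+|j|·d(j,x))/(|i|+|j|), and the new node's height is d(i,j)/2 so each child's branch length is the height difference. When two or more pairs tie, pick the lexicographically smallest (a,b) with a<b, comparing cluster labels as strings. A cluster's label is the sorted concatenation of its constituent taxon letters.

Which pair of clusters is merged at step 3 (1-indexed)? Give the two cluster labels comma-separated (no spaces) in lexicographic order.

PU,V

step 1: merge (G,H) at d=7; branch lengths G→7/2, H→7/2; new cluster GH
  updated: d(GH,P)=41/2, d(GH,U)=17, d(GH,V)=41/2
step 2: merge (P,U) at d=7; branch lengths P→7/2, U→7/2; new cluster PU
  updated: d(GH,PU)=75/4, d(PU,V)=25/2
step 3: merge (PU,V) at d=25/2; branch lengths PU→11/4, V→25/4; new cluster PUV
  updated: d(GH,PUV)=58/3
step 4: merge (GH,PUV) at d=58/3; branch lengths GH→37/6, PUV→41/12; new cluster GHPUV
final tree: ((G:7/2,H:7/2):37/6,((P:7/2,U:7/2):11/4,V:25/4):41/12)
total length: 391/12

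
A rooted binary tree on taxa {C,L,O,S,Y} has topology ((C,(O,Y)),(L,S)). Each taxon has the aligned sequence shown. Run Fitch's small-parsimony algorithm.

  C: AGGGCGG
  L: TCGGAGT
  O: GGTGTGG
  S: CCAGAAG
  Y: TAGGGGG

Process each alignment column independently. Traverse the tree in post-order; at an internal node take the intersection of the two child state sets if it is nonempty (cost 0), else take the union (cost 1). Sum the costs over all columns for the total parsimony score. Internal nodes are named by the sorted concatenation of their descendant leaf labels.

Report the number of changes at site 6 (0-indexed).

OY@0: {G} ∪ {T} = {G,T} (union, +1)
COY@0: {A} ∪ {G,T} = {A,G,T} (union, +1)
LS@0: {T} ∪ {C} = {C,T} (union, +1)
CLOSY@0: {A,G,T} ∩ {C,T} = {T} (intersection, +0)
OY@1: {G} ∪ {A} = {A,G} (union, +1)
COY@1: {G} ∩ {A,G} = {G} (intersection, +0)
LS@1: {C} ∩ {C} = {C} (intersection, +0)
CLOSY@1: {G} ∪ {C} = {C,G} (union, +1)
OY@2: {T} ∪ {G} = {G,T} (union, +1)
COY@2: {G} ∩ {G,T} = {G} (intersection, +0)
LS@2: {G} ∪ {A} = {A,G} (union, +1)
CLOSY@2: {G} ∩ {A,G} = {G} (intersection, +0)
OY@3: {G} ∩ {G} = {G} (intersection, +0)
COY@3: {G} ∩ {G} = {G} (intersection, +0)
LS@3: {G} ∩ {G} = {G} (intersection, +0)
CLOSY@3: {G} ∩ {G} = {G} (intersection, +0)
OY@4: {T} ∪ {G} = {G,T} (union, +1)
COY@4: {C} ∪ {G,T} = {C,G,T} (union, +1)
LS@4: {A} ∩ {A} = {A} (intersection, +0)
CLOSY@4: {C,G,T} ∪ {A} = {A,C,G,T} (union, +1)
OY@5: {G} ∩ {G} = {G} (intersection, +0)
COY@5: {G} ∩ {G} = {G} (intersection, +0)
LS@5: {G} ∪ {A} = {A,G} (union, +1)
CLOSY@5: {G} ∩ {A,G} = {G} (intersection, +0)
OY@6: {G} ∩ {G} = {G} (intersection, +0)
COY@6: {G} ∩ {G} = {G} (intersection, +0)
LS@6: {T} ∪ {G} = {G,T} (union, +1)
CLOSY@6: {G} ∩ {G,T} = {G} (intersection, +0)
per-site changes: [3, 2, 2, 0, 3, 1, 1]; total = 12

1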